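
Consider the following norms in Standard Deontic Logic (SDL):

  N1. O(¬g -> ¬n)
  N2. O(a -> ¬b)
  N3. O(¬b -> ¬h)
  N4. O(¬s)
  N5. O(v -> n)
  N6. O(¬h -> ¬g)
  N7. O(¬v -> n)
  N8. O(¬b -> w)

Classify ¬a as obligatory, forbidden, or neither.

By case analysis on ¬v: premise 7 gives O(¬v -> n) and premise 5 gives O(v -> n), so O(n) either way.
Premise 1 is O(¬g -> ¬n); contrapositively O(n -> g). Since O(n) holds, K gives O(g).
Premise 6, O(¬h -> ¬g), contraposes to O(g -> h); with O(g) we get O(h).
Premise 3 is O(¬b -> ¬h); contrapositively O(h -> b). Since O(h) holds, K gives O(b).
The contrapositive of premise 2 (O(a -> ¬b)) is O(b -> ¬a), and O(b) is already established, so O(¬a).
Premises 4, 8 do not contribute to this derivation.
Hence ¬a is obligatory.

Obligatory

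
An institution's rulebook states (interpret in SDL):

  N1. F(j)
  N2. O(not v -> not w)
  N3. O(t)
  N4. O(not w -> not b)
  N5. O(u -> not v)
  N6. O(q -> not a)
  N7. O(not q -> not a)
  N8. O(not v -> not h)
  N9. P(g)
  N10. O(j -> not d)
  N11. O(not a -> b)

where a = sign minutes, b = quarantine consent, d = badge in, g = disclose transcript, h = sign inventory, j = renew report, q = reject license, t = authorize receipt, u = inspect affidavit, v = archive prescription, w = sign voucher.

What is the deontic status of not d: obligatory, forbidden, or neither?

Neither

Premise 10 is O(j -> not d), but O(j) is not derivable from the premises, so it does not yield O(not d).
No premise or chain of K-axiom applications forces O(not d), and none forces O(d). So not d is neither obligatory nor forbidden under these norms.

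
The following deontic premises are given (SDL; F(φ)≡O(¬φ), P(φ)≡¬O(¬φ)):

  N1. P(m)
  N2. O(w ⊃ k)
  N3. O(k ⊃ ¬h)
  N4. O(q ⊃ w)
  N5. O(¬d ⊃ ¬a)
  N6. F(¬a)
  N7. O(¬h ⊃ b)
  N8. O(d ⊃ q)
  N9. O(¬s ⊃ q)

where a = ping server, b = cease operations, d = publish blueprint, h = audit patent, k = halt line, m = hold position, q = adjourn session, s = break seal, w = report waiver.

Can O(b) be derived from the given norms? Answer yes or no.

Premise 6, F(¬a), is equivalent to O(a).
Premise 5, O(¬d ⊃ ¬a), contraposes to O(a ⊃ d); with O(a) we get O(d).
With premise 8, O(d ⊃ q), the K-axiom yields O(q).
With premise 4, O(q ⊃ w), the K-axiom yields O(w).
From O(w) and premise 2, O(w ⊃ k), we obtain O(k).
With premise 3, O(k ⊃ ¬h), the K-axiom yields O(¬h).
From O(¬h) and premise 7, O(¬h ⊃ b), we obtain O(b).
Premises 1, 9 do not contribute to this derivation.
So O(b) follows.

Yes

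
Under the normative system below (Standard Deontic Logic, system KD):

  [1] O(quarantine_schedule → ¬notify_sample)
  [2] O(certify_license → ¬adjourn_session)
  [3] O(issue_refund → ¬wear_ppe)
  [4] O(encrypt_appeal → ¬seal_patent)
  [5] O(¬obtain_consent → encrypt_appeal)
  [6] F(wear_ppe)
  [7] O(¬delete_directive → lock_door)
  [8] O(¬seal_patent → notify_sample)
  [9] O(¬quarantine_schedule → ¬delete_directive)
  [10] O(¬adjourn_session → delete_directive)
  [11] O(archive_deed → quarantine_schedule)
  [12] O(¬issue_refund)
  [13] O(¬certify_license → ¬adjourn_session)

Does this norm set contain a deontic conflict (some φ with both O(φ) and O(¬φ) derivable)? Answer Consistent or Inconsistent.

Consistent

Premise 3 is O(issue_refund → ¬wear_ppe); even if O(¬wear_ppe) held, inferring O(issue_refund) would be affirming the consequent — invalid.
So O(issue_refund) is not derivable, and the apparent clash with O(¬issue_refund) does not arise.
A world satisfying every obligation exists (e.g. adjourn_session=false, archive_deed=false, certify_license=false, delete_directive=true, encrypt_appeal=false, issue_refund=false, lock_door=false, notify_sample=false, obtain_consent=true, quarantine_schedule=true, seal_patent=true, wear_ppe=false); no atom is both obligatory and forbidden, so the set is consistent.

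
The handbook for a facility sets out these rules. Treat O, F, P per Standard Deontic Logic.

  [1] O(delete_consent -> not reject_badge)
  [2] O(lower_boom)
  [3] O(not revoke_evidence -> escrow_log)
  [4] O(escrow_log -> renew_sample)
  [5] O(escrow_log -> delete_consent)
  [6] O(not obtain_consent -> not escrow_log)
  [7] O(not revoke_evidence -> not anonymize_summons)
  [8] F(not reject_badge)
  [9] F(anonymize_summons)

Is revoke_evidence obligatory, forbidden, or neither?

Obligatory

Premise 8 is F(not reject_badge), i.e. O(reject_badge).
Premise 1 is O(delete_consent -> not reject_badge); contrapositively O(reject_badge -> not delete_consent). Since O(reject_badge) holds, K gives O(not delete_consent).
Premise 5, O(escrow_log -> delete_consent), contraposes to O(not delete_consent -> not escrow_log); with O(not delete_consent) we get O(not escrow_log).
Premise 3, O(not revoke_evidence -> escrow_log), contraposes to O(not escrow_log -> revoke_evidence); with O(not escrow_log) we get O(revoke_evidence).
Premises 2, 4, 6, 7, 9 do not contribute to this derivation.
Hence revoke_evidence is obligatory.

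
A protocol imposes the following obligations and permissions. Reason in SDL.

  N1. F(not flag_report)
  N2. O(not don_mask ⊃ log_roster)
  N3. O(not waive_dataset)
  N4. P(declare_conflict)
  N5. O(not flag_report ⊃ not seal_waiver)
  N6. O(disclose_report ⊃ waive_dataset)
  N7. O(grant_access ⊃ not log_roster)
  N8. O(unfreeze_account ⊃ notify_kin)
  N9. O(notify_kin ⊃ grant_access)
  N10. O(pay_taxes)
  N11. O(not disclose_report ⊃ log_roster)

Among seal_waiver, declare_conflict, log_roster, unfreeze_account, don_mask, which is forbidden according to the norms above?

Premise 3 gives O(not waive_dataset).
The contrapositive of premise 6 (O(disclose_report ⊃ waive_dataset)) is O(not waive_dataset ⊃ not disclose_report), and O(not waive_dataset) is already established, so O(not disclose_report).
From O(not disclose_report) and premise 11, O(not disclose_report ⊃ log_roster), we obtain O(log_roster).
Premise 7 is O(grant_access ⊃ not log_roster); contrapositively O(log_roster ⊃ not grant_access). Since O(log_roster) holds, K gives O(not grant_access).
Premise 9, O(notify_kin ⊃ grant_access), contraposes to O(not grant_access ⊃ not notify_kin); with O(not grant_access) we get O(not notify_kin).
Premise 8, O(unfreeze_account ⊃ notify_kin), contraposes to O(not notify_kin ⊃ not unfreeze_account); with O(not notify_kin) we get O(not unfreeze_account).
So O(not unfreeze_account) holds, i.e. unfreeze_account is forbidden. None of the other listed options is forbidden under the premises.

unfreeze_account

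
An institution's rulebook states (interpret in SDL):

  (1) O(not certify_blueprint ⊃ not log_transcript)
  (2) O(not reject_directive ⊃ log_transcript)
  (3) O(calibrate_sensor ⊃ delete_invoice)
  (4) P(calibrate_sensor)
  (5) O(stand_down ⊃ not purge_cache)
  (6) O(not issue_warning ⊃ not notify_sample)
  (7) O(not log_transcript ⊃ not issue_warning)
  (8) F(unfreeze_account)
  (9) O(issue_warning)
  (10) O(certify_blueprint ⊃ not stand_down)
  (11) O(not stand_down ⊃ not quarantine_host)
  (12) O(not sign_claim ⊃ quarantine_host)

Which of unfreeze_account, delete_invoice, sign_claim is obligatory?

Premise 9 gives O(issue_warning).
The contrapositive of premise 7 (O(not log_transcript ⊃ not issue_warning)) is O(issue_warning ⊃ log_transcript), and O(issue_warning) is already established, so O(log_transcript).
The contrapositive of premise 1 (O(not certify_blueprint ⊃ not log_transcript)) is O(log_transcript ⊃ certify_blueprint), and O(log_transcript) is already established, so O(certify_blueprint).
With premise 10, O(certify_blueprint ⊃ not stand_down), the K-axiom yields O(not stand_down).
From O(not stand_down) and premise 11, O(not stand_down ⊃ not quarantine_host), we obtain O(not quarantine_host).
Premise 12 is O(not sign_claim ⊃ quarantine_host); contrapositively O(not quarantine_host ⊃ sign_claim). Since O(not quarantine_host) holds, K gives O(sign_claim).
So O(sign_claim) holds — sign_claim is obligatory. None of the other listed options is made obligatory by any chain of premises.

sign_claim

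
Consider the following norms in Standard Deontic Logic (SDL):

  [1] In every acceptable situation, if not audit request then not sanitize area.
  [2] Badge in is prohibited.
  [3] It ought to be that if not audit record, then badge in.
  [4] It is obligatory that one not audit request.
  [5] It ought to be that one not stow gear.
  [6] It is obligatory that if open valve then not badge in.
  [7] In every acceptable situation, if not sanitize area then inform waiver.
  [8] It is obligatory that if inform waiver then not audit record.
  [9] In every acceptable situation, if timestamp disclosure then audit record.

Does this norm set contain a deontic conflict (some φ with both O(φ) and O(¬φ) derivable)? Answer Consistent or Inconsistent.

Premise 2, F(badge_in), is equivalent to O(¬badge_in).
Premise 3, O(¬audit_record → badge_in), contraposes to O(¬badge_in → audit_record); with O(¬badge_in) we get O(audit_record).
Premise 8, O(inform_waiver → ¬audit_record), contraposes to O(audit_record → ¬inform_waiver); with O(audit_record) we get O(¬inform_waiver).
The contrapositive of premise 7 (O(¬sanitize_area → inform_waiver)) is O(¬inform_waiver → sanitize_area), and O(¬inform_waiver) is already established, so O(sanitize_area).
Premise 1, O(¬audit_request → ¬sanitize_area), contraposes to O(sanitize_area → audit_request); with O(sanitize_area) we get O(audit_request).
However, premise 4 gives O(¬audit_request).
We now have both O(audit_request) and O(¬audit_request) — audit_request is simultaneously obligatory and forbidden, violating the D-axiom.

Inconsistent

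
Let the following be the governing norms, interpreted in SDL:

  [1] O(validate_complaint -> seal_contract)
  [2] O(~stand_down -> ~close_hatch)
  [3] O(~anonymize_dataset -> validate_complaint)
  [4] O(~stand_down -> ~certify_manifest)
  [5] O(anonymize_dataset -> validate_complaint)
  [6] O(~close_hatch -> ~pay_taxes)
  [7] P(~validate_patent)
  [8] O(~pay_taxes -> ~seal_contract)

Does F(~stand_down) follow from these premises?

Yes

Premises 5 and 3 are O(anonymize_dataset -> validate_complaint) and O(~anonymize_dataset -> validate_complaint); every ideal world satisfies anonymize_dataset or ~anonymize_dataset, so in either case validate_complaint holds — hence O(validate_complaint).
With premise 1, O(validate_complaint -> seal_contract), the K-axiom yields O(seal_contract).
Premise 8, O(~pay_taxes -> ~seal_contract), contraposes to O(seal_contract -> pay_taxes); with O(seal_contract) we get O(pay_taxes).
Premise 6, O(~close_hatch -> ~pay_taxes), contraposes to O(pay_taxes -> close_hatch); with O(pay_taxes) we get O(close_hatch).
The contrapositive of premise 2 (O(~stand_down -> ~close_hatch)) is O(close_hatch -> stand_down), and O(close_hatch) is already established, so O(stand_down).
Premises 4, 7 do not contribute to this derivation.
So O(stand_down) holds, i.e. F(~stand_down). The claim follows.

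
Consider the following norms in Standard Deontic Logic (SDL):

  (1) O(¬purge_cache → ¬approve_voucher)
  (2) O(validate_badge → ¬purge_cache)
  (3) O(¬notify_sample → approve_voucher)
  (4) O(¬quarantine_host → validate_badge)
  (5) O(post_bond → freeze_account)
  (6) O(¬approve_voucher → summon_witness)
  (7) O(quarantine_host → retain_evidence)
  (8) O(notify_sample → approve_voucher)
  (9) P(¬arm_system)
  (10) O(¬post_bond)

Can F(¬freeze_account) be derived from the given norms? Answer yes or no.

No

Premise 5 is O(post_bond → freeze_account), but O(post_bond) is not derivable from the premises, so it does not yield O(freeze_account).
No other premise forces O(freeze_account). An ideal world satisfying every premise can still have ¬freeze_account true, so F(¬freeze_account) is not derivable.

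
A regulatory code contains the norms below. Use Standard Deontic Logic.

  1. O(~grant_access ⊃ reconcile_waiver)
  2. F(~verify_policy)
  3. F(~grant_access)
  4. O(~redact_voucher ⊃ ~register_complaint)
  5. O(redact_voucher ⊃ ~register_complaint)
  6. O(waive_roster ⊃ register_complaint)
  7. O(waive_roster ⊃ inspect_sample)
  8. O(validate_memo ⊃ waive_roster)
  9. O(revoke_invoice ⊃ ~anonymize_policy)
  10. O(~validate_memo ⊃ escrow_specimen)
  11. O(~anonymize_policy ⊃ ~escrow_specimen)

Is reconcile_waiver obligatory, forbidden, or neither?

Premise 1 is O(~grant_access ⊃ reconcile_waiver), but O(~grant_access) is not derivable from the premises, so it does not yield O(reconcile_waiver).
No premise or chain of K-axiom applications forces O(reconcile_waiver), and none forces O(~reconcile_waiver). So reconcile_waiver is neither obligatory nor forbidden under these norms.

Neither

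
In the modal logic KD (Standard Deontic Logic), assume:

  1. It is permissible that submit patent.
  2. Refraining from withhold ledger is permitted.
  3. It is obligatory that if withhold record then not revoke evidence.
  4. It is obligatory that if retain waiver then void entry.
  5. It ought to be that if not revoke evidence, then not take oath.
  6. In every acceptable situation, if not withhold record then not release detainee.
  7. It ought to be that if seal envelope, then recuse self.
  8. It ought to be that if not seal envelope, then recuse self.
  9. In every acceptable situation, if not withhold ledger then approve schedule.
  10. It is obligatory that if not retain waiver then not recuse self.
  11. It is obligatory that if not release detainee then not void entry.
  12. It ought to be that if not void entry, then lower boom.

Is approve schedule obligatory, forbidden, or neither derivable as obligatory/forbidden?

Premise 9 is O(¬withhold_ledger → approve_schedule), but O(¬withhold_ledger) is not derivable from the premises (the permission P(¬withhold_ledger) asserts only ¬O(withhold_ledger), not O(¬withhold_ledger)), so it does not yield O(approve_schedule).
No premise or chain of K-axiom applications forces O(approve_schedule), and none forces O(¬approve_schedule). So approve_schedule is neither obligatory nor forbidden under these norms.

Neither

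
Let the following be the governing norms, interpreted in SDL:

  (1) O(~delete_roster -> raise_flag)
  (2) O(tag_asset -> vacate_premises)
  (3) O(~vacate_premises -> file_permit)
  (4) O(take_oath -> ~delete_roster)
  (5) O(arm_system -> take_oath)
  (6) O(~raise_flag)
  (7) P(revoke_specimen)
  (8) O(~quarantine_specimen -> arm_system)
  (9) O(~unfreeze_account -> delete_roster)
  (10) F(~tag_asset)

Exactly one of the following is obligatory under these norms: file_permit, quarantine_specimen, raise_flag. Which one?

quarantine_specimen

Premise 6 gives O(~raise_flag).
Premise 1 is O(~delete_roster -> raise_flag); contrapositively O(~raise_flag -> delete_roster). Since O(~raise_flag) holds, K gives O(delete_roster).
Premise 4 is O(take_oath -> ~delete_roster); contrapositively O(delete_roster -> ~take_oath). Since O(delete_roster) holds, K gives O(~take_oath).
Premise 5, O(arm_system -> take_oath), contraposes to O(~take_oath -> ~arm_system); with O(~take_oath) we get O(~arm_system).
The contrapositive of premise 8 (O(~quarantine_specimen -> arm_system)) is O(~arm_system -> quarantine_specimen), and O(~arm_system) is already established, so O(quarantine_specimen).
So O(quarantine_specimen) holds — quarantine_specimen is obligatory. None of the other listed options is made obligatory by any chain of premises.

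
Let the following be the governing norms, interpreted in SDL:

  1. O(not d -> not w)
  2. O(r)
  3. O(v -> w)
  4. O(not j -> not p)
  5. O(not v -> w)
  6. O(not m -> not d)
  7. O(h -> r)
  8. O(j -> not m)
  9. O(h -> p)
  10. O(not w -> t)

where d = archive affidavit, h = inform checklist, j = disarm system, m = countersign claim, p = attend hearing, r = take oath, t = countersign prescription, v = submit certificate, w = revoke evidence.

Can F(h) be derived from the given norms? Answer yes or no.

Yes

Premises 5 and 3 are O(not v -> w) and O(v -> w); every ideal world satisfies not v or v, so in either case w holds — hence O(w).
The contrapositive of premise 1 (O(not d -> not w)) is O(w -> d), and O(w) is already established, so O(d).
Premise 6 is O(not m -> not d); contrapositively O(d -> m). Since O(d) holds, K gives O(m).
Premise 8 is O(j -> not m); contrapositively O(m -> not j). Since O(m) holds, K gives O(not j).
Applying K to premise 4 (O(not j -> not p)) and O(not j) yields O(not p).
The contrapositive of premise 9 (O(h -> p)) is O(not p -> not h), and O(not p) is already established, so O(not h).
Premises 2, 7, 10 do not contribute to this derivation.
So O(not h) holds, i.e. F(h). The claim follows.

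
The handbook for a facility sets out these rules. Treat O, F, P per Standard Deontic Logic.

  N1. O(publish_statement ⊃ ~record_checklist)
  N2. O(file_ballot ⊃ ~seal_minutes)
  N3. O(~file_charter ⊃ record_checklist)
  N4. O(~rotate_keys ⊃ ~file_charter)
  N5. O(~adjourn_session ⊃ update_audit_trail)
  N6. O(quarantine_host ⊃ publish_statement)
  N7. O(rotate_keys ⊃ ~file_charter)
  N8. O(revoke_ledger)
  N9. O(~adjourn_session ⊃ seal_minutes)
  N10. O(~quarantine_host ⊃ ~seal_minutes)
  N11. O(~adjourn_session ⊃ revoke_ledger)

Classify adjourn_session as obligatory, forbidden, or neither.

Premises 4 and 7 are O(~rotate_keys ⊃ ~file_charter) and O(rotate_keys ⊃ ~file_charter); every ideal world satisfies ~rotate_keys or rotate_keys, so in either case ~file_charter holds — hence O(~file_charter).
With premise 3, O(~file_charter ⊃ record_checklist), the K-axiom yields O(record_checklist).
The contrapositive of premise 1 (O(publish_statement ⊃ ~record_checklist)) is O(record_checklist ⊃ ~publish_statement), and O(record_checklist) is already established, so O(~publish_statement).
Premise 6, O(quarantine_host ⊃ publish_statement), contraposes to O(~publish_statement ⊃ ~quarantine_host); with O(~publish_statement) we get O(~quarantine_host).
With premise 10, O(~quarantine_host ⊃ ~seal_minutes), the K-axiom yields O(~seal_minutes).
Premise 9 is O(~adjourn_session ⊃ seal_minutes); contrapositively O(~seal_minutes ⊃ adjourn_session). Since O(~seal_minutes) holds, K gives O(adjourn_session).
Premises 2, 5, 8, 11 do not contribute to this derivation.
Hence adjourn_session is obligatory.

Obligatory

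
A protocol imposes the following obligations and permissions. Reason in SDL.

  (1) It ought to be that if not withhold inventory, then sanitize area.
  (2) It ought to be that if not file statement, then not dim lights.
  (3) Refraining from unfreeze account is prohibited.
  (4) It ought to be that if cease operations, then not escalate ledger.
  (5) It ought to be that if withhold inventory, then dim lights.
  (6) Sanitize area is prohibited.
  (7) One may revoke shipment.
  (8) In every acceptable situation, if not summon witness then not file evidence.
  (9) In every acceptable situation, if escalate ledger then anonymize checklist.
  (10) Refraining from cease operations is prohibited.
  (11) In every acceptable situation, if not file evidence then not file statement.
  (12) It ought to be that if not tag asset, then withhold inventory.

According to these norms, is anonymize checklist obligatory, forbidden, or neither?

Neither

Premise 9 is O(escalate_ledger → anonymize_checklist), but O(escalate_ledger) is not derivable from the premises, so it does not yield O(anonymize_checklist).
No premise or chain of K-axiom applications forces O(anonymize_checklist), and none forces O(¬anonymize_checklist). So anonymize_checklist is neither obligatory nor forbidden under these norms.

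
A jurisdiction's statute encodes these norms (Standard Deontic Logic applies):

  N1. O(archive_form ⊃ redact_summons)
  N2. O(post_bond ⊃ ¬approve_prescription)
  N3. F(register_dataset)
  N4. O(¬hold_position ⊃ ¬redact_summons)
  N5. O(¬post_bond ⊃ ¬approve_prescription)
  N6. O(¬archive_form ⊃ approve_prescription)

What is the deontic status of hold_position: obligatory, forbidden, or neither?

Premises 5 and 2 are O(¬post_bond ⊃ ¬approve_prescription) and O(post_bond ⊃ ¬approve_prescription); every ideal world satisfies ¬post_bond or post_bond, so in either case ¬approve_prescription holds — hence O(¬approve_prescription).
The contrapositive of premise 6 (O(¬archive_form ⊃ approve_prescription)) is O(¬approve_prescription ⊃ archive_form), and O(¬approve_prescription) is already established, so O(archive_form).
Premise 1 is O(archive_form ⊃ redact_summons); since O(archive_form), deontic closure gives O(redact_summons).
Premise 4, O(¬hold_position ⊃ ¬redact_summons), contraposes to O(redact_summons ⊃ hold_position); with O(redact_summons) we get O(hold_position).
Premise 3 does not contribute to this derivation.
Hence hold_position is obligatory.

Obligatory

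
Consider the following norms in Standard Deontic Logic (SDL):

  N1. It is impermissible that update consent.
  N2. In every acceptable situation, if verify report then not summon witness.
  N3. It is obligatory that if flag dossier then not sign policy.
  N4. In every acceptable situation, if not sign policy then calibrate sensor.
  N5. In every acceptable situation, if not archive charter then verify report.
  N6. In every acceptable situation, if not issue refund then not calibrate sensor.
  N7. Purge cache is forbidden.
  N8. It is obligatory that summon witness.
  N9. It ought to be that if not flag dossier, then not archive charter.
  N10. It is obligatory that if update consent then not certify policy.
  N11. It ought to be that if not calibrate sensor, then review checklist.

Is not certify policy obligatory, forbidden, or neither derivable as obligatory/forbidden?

Neither

Premise 10 is O(update_consent → ¬certify_policy), but O(update_consent) is not derivable from the premises, so it does not yield O(¬certify_policy).
No premise or chain of K-axiom applications forces O(¬certify_policy), and none forces O(certify_policy). So ¬certify_policy is neither obligatory nor forbidden under these norms.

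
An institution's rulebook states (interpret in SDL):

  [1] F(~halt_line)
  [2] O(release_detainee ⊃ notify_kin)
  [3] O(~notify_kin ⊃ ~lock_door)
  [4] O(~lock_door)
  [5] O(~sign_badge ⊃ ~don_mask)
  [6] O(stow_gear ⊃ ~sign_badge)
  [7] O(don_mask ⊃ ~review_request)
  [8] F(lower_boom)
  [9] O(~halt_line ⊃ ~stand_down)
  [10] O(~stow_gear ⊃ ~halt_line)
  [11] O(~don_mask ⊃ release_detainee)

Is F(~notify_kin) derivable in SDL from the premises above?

Yes

Premise 1 is F(~halt_line), i.e. O(halt_line).
The contrapositive of premise 10 (O(~stow_gear ⊃ ~halt_line)) is O(halt_line ⊃ stow_gear), and O(halt_line) is already established, so O(stow_gear).
From O(stow_gear) and premise 6, O(stow_gear ⊃ ~sign_badge), we obtain O(~sign_badge).
From O(~sign_badge) and premise 5, O(~sign_badge ⊃ ~don_mask), we obtain O(~don_mask).
From O(~don_mask) and premise 11, O(~don_mask ⊃ release_detainee), we obtain O(release_detainee).
Applying K to premise 2 (O(release_detainee ⊃ notify_kin)) and O(release_detainee) yields O(notify_kin).
Premises 3, 4, 7, 8, 9 do not contribute to this derivation.
So O(notify_kin) holds, i.e. F(~notify_kin). The claim follows.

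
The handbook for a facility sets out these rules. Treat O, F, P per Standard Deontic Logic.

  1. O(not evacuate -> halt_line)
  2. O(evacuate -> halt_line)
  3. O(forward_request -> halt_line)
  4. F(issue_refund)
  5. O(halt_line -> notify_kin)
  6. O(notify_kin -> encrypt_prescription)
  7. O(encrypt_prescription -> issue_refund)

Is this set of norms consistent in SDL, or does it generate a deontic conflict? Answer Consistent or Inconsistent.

By case analysis on evacuate: premise 2 gives O(evacuate -> halt_line) and premise 1 gives O(not evacuate -> halt_line), so O(halt_line) either way.
From O(halt_line) and premise 5, O(halt_line -> notify_kin), we obtain O(notify_kin).
Premise 6 is O(notify_kin -> encrypt_prescription); since O(notify_kin), deontic closure gives O(encrypt_prescription).
Premise 7 is O(encrypt_prescription -> issue_refund); since O(encrypt_prescription), deontic closure gives O(issue_refund).
Yet premise 4 is F(issue_refund), i.e. O(not issue_refund).
We now have both O(issue_refund) and O(not issue_refund) — issue_refund is simultaneously obligatory and forbidden, violating the D-axiom.

Inconsistent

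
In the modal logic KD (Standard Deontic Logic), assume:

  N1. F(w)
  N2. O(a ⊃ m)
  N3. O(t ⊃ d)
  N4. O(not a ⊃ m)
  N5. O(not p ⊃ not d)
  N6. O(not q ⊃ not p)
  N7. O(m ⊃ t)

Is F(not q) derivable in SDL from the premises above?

Premises 4 and 2 are O(not a ⊃ m) and O(a ⊃ m); every ideal world satisfies not a or a, so in either case m holds — hence O(m).
With premise 7, O(m ⊃ t), the K-axiom yields O(t).
With premise 3, O(t ⊃ d), the K-axiom yields O(d).
The contrapositive of premise 5 (O(not p ⊃ not d)) is O(d ⊃ p), and O(d) is already established, so O(p).
The contrapositive of premise 6 (O(not q ⊃ not p)) is O(p ⊃ q), and O(p) is already established, so O(q).
Premise 1 does not contribute to this derivation.
So O(q) holds, i.e. F(not q). The claim follows.

Yes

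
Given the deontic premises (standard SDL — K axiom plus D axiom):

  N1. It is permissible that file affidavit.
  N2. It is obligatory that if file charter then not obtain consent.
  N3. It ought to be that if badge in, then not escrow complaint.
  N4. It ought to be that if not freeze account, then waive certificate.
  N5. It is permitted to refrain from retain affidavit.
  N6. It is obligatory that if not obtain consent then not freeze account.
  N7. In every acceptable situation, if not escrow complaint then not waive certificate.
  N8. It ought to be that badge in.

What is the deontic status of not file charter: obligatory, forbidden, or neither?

Premise 8 gives O(badge_in).
Premise 3 is O(badge_in → ¬escrow_complaint); since O(badge_in), deontic closure gives O(¬escrow_complaint).
From O(¬escrow_complaint) and premise 7, O(¬escrow_complaint → ¬waive_certificate), we obtain O(¬waive_certificate).
The contrapositive of premise 4 (O(¬freeze_account → waive_certificate)) is O(¬waive_certificate → freeze_account), and O(¬waive_certificate) is already established, so O(freeze_account).
The contrapositive of premise 6 (O(¬obtain_consent → ¬freeze_account)) is O(freeze_account → obtain_consent), and O(freeze_account) is already established, so O(obtain_consent).
Premise 2, O(file_charter → ¬obtain_consent), contraposes to O(obtain_consent → ¬file_charter); with O(obtain_consent) we get O(¬file_charter).
Premises 1, 5 do not contribute to this derivation.
Hence ¬file_charter is obligatory.

Obligatory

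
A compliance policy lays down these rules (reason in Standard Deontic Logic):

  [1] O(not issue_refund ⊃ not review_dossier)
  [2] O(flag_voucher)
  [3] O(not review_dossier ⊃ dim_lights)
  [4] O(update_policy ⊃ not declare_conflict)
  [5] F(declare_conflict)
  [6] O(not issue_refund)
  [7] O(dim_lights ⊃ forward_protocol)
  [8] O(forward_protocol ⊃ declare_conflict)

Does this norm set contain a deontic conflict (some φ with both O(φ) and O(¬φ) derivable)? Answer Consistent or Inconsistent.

Inconsistent

Premise 5 is F(declare_conflict), i.e. O(not declare_conflict).
Premise 8, O(forward_protocol ⊃ declare_conflict), contraposes to O(not declare_conflict ⊃ not forward_protocol); with O(not declare_conflict) we get O(not forward_protocol).
The contrapositive of premise 7 (O(dim_lights ⊃ forward_protocol)) is O(not forward_protocol ⊃ not dim_lights), and O(not forward_protocol) is already established, so O(not dim_lights).
Premise 3, O(not review_dossier ⊃ dim_lights), contraposes to O(not dim_lights ⊃ review_dossier); with O(not dim_lights) we get O(review_dossier).
Premise 1, O(not issue_refund ⊃ not review_dossier), contraposes to O(review_dossier ⊃ issue_refund); with O(review_dossier) we get O(issue_refund).
Yet premise 6 states O(not issue_refund).
We now have both O(issue_refund) and O(not issue_refund) — issue_refund is simultaneously obligatory and forbidden, violating the D-axiom.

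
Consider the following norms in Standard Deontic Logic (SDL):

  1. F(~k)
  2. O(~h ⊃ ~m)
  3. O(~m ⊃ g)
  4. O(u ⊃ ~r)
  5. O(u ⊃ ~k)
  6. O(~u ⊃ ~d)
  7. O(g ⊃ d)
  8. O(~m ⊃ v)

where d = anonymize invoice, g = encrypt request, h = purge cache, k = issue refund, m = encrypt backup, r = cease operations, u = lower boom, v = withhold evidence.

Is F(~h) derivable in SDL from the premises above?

Premise 1 is F(~k), i.e. O(k).
Premise 5, O(u ⊃ ~k), contraposes to O(k ⊃ ~u); with O(k) we get O(~u).
Applying K to premise 6 (O(~u ⊃ ~d)) and O(~u) yields O(~d).
Premise 7, O(g ⊃ d), contraposes to O(~d ⊃ ~g); with O(~d) we get O(~g).
Premise 3, O(~m ⊃ g), contraposes to O(~g ⊃ m); with O(~g) we get O(m).
Premise 2 is O(~h ⊃ ~m); contrapositively O(m ⊃ h). Since O(m) holds, K gives O(h).
Premises 4, 8 do not contribute to this derivation.
So O(h) holds, i.e. F(~h). The claim follows.

Yes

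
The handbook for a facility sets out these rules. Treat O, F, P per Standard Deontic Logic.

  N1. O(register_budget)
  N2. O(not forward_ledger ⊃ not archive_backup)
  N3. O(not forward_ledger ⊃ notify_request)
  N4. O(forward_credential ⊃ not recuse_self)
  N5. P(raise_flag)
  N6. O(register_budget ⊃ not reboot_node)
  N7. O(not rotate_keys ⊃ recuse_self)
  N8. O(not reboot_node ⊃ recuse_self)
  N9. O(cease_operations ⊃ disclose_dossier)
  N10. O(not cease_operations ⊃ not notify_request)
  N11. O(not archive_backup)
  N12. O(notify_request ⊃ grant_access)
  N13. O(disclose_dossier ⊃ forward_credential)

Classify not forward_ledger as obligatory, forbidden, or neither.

Forbidden

Premise 1 gives O(register_budget).
With premise 6, O(register_budget ⊃ not reboot_node), the K-axiom yields O(not reboot_node).
From O(not reboot_node) and premise 8, O(not reboot_node ⊃ recuse_self), we obtain O(recuse_self).
Premise 4, O(forward_credential ⊃ not recuse_self), contraposes to O(recuse_self ⊃ not forward_credential); with O(recuse_self) we get O(not forward_credential).
Premise 13 is O(disclose_dossier ⊃ forward_credential); contrapositively O(not forward_credential ⊃ not disclose_dossier). Since O(not forward_credential) holds, K gives O(not disclose_dossier).
The contrapositive of premise 9 (O(cease_operations ⊃ disclose_dossier)) is O(not disclose_dossier ⊃ not cease_operations), and O(not disclose_dossier) is already established, so O(not cease_operations).
With premise 10, O(not cease_operations ⊃ not notify_request), the K-axiom yields O(not notify_request).
Premise 3 is O(not forward_ledger ⊃ notify_request); contrapositively O(not notify_request ⊃ forward_ledger). Since O(not notify_request) holds, K gives O(forward_ledger).
Premises 2, 5, 7, 11, 12 do not contribute to this derivation.
Thus O(forward_ledger), which is F(not forward_ledger): not forward_ledger is forbidden.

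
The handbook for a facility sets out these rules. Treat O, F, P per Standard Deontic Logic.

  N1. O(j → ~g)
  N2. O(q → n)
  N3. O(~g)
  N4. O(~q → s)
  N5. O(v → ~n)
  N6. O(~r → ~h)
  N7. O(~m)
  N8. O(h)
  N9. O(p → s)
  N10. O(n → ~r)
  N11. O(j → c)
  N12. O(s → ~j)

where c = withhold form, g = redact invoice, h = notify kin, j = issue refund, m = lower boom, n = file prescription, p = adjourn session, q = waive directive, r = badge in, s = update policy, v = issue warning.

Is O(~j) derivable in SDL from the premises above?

Yes

Premise 8 states O(h) outright.
Premise 6 is O(~r → ~h); contrapositively O(h → r). Since O(h) holds, K gives O(r).
Premise 10, O(n → ~r), contraposes to O(r → ~n); with O(r) we get O(~n).
The contrapositive of premise 2 (O(q → n)) is O(~n → ~q), and O(~n) is already established, so O(~q).
Premise 4 is O(~q → s); since O(~q), deontic closure gives O(s).
Applying K to premise 12 (O(s → ~j)) and O(s) yields O(~j).
Premises 1, 3, 5, 7, 9, 11 do not contribute to this derivation.
So O(~j) follows.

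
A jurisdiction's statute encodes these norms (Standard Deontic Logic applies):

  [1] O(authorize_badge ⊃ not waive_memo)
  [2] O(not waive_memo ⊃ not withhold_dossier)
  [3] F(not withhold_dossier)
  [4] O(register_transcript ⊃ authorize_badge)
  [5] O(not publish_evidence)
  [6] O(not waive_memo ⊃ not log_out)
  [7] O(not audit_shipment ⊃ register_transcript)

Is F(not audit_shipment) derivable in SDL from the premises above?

Premise 3 is F(not withhold_dossier), i.e. O(withhold_dossier).
Premise 2, O(not waive_memo ⊃ not withhold_dossier), contraposes to O(withhold_dossier ⊃ waive_memo); with O(withhold_dossier) we get O(waive_memo).
Premise 1, O(authorize_badge ⊃ not waive_memo), contraposes to O(waive_memo ⊃ not authorize_badge); with O(waive_memo) we get O(not authorize_badge).
Premise 4, O(register_transcript ⊃ authorize_badge), contraposes to O(not authorize_badge ⊃ not register_transcript); with O(not authorize_badge) we get O(not register_transcript).
Premise 7, O(not audit_shipment ⊃ register_transcript), contraposes to O(not register_transcript ⊃ audit_shipment); with O(not register_transcript) we get O(audit_shipment).
Premises 5, 6 do not contribute to this derivation.
So O(audit_shipment) holds, i.e. F(not audit_shipment). The claim follows.

Yes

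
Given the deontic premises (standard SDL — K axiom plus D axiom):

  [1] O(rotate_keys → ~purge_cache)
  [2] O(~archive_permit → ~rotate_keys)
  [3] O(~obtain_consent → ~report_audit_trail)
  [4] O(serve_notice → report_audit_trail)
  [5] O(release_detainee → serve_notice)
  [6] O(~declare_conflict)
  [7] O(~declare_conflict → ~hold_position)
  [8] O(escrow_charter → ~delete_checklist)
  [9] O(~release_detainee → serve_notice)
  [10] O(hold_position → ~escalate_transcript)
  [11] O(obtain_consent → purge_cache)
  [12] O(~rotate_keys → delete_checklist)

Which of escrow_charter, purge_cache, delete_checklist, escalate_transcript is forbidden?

escrow_charter

Premises 9 and 5 are O(~release_detainee → serve_notice) and O(release_detainee → serve_notice); every ideal world satisfies ~release_detainee or release_detainee, so in either case serve_notice holds — hence O(serve_notice).
From O(serve_notice) and premise 4, O(serve_notice → report_audit_trail), we obtain O(report_audit_trail).
The contrapositive of premise 3 (O(~obtain_consent → ~report_audit_trail)) is O(report_audit_trail → obtain_consent), and O(report_audit_trail) is already established, so O(obtain_consent).
Premise 11 is O(obtain_consent → purge_cache); since O(obtain_consent), deontic closure gives O(purge_cache).
The contrapositive of premise 1 (O(rotate_keys → ~purge_cache)) is O(purge_cache → ~rotate_keys), and O(purge_cache) is already established, so O(~rotate_keys).
Applying K to premise 12 (O(~rotate_keys → delete_checklist)) and O(~rotate_keys) yields O(delete_checklist).
The contrapositive of premise 8 (O(escrow_charter → ~delete_checklist)) is O(delete_checklist → ~escrow_charter), and O(delete_checklist) is already established, so O(~escrow_charter).
So O(~escrow_charter) holds, i.e. escrow_charter is forbidden. None of the other listed options is forbidden under the premises.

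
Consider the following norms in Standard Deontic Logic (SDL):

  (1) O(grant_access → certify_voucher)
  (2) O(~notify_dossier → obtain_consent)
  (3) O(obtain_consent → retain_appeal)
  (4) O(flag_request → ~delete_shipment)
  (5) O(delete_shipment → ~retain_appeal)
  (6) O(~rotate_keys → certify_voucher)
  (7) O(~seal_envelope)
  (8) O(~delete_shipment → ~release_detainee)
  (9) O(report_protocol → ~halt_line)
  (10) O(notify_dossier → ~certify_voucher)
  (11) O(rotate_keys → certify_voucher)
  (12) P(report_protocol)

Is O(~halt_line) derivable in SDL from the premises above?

No

Premise 9 is O(report_protocol → ~halt_line), but O(report_protocol) is not derivable from the premises (the permission P(report_protocol) asserts only ~O(~report_protocol), not O(report_protocol)), so it does not yield O(~halt_line).
No other premise forces O(~halt_line). An ideal world satisfying every premise can still have ~halt_line false, so O(~halt_line) is not derivable.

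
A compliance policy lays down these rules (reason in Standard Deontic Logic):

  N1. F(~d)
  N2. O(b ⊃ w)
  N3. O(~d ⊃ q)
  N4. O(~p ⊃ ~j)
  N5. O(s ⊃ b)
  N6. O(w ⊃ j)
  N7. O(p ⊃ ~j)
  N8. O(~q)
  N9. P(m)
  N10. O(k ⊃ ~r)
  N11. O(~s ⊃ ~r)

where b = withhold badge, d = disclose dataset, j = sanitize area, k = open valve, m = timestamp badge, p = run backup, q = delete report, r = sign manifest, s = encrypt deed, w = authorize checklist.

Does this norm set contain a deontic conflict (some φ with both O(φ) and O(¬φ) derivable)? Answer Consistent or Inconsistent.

Premise 3 is O(~d ⊃ q), but O(~d) is not derivable from the premises, so it does not yield O(q).
So O(q) is not derivable, and the apparent clash with O(~q) does not arise.
A world satisfying every obligation exists (e.g. b=false, d=true, j=false, k=false, m=false, p=false, q=false, r=false, s=false, w=false); no atom is both obligatory and forbidden, so the set is consistent.

Consistent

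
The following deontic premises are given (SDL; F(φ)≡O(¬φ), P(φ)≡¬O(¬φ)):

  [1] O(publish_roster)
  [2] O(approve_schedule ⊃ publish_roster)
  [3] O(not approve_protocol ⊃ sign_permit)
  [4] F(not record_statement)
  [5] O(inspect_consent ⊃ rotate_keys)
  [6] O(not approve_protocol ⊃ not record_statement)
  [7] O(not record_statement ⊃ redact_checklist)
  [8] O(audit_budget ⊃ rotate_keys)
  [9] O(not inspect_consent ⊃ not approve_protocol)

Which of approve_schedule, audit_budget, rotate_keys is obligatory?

F(not record_statement) at premise 4 means O(record_statement).
The contrapositive of premise 6 (O(not approve_protocol ⊃ not record_statement)) is O(record_statement ⊃ approve_protocol), and O(record_statement) is already established, so O(approve_protocol).
Premise 9 is O(not inspect_consent ⊃ not approve_protocol); contrapositively O(approve_protocol ⊃ inspect_consent). Since O(approve_protocol) holds, K gives O(inspect_consent).
Applying K to premise 5 (O(inspect_consent ⊃ rotate_keys)) and O(inspect_consent) yields O(rotate_keys).
So O(rotate_keys) holds — rotate_keys is obligatory. None of the other listed options is made obligatory by any chain of premises.

rotate_keys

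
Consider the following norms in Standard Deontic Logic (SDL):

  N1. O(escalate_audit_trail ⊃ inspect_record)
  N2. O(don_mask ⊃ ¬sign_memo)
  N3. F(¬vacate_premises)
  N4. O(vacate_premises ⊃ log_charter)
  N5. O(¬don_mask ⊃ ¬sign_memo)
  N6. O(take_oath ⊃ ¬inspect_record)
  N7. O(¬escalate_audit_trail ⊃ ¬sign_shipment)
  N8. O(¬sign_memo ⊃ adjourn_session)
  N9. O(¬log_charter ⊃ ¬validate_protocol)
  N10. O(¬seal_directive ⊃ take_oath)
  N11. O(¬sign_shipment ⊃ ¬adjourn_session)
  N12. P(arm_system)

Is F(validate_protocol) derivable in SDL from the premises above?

No

Premise 9 is O(¬log_charter ⊃ ¬validate_protocol), but O(¬log_charter) is not derivable from the premises, so it does not yield O(¬validate_protocol).
No other premise forces O(¬validate_protocol). An ideal world satisfying every premise can still have validate_protocol true, so F(validate_protocol) is not derivable.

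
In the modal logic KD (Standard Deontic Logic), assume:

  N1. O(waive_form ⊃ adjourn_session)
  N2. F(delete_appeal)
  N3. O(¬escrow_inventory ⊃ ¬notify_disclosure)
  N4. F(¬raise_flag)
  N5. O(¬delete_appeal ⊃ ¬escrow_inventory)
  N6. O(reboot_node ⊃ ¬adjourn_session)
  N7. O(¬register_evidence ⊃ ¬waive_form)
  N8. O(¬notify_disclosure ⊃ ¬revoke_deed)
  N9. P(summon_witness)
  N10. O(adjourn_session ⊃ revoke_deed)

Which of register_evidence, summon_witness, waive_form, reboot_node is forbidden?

waive_form

Premise 2 is F(delete_appeal), i.e. O(¬delete_appeal).
With premise 5, O(¬delete_appeal ⊃ ¬escrow_inventory), the K-axiom yields O(¬escrow_inventory).
With premise 3, O(¬escrow_inventory ⊃ ¬notify_disclosure), the K-axiom yields O(¬notify_disclosure).
Applying K to premise 8 (O(¬notify_disclosure ⊃ ¬revoke_deed)) and O(¬notify_disclosure) yields O(¬revoke_deed).
The contrapositive of premise 10 (O(adjourn_session ⊃ revoke_deed)) is O(¬revoke_deed ⊃ ¬adjourn_session), and O(¬revoke_deed) is already established, so O(¬adjourn_session).
Premise 1, O(waive_form ⊃ adjourn_session), contraposes to O(¬adjourn_session ⊃ ¬waive_form); with O(¬adjourn_session) we get O(¬waive_form).
So O(¬waive_form) holds, i.e. waive_form is forbidden. None of the other listed options is forbidden under the premises.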